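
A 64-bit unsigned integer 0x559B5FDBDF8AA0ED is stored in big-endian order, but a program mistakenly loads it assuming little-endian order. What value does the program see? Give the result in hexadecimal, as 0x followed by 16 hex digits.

Stored big-endian, the bytes at ascending addresses are 55 9B 5F DB DF 8A A0 ED.
Read back as little-endian, the first byte is least significant, giving 0xEDA08ADFDB5F9B55.

0xEDA08ADFDB5F9B55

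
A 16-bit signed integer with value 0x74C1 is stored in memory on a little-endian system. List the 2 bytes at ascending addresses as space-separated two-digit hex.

C1 74

Split into bytes (most-significant first): 74 C1.
In little-endian order the low byte comes first in memory.
So at ascending addresses the bytes are C1 74.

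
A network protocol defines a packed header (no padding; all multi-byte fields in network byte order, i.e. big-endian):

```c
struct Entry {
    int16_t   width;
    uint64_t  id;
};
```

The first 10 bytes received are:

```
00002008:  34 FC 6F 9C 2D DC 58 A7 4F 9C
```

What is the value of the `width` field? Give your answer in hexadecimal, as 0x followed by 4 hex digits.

`width` is the first field, at byte offset 0, occupying 2 bytes.
Bytes at offsets 0..1: 34 FC.
Big-endian: lowest address holds the most-significant byte.
The bytes are already most-significant first: 0x34FC.

0x34FC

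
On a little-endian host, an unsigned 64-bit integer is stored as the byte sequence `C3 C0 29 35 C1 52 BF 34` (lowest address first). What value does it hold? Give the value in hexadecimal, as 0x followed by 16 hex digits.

In little-endian order the low byte comes first in memory.
Reassemble most-significant byte first: 34 BF 52 C1 35 29 C0 C3 → 0x34BF52C13529C0C3.

0x34BF52C13529C0C3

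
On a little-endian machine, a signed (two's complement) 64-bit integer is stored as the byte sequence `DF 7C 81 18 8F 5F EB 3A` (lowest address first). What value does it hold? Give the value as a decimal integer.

4245592141922925791

Little-endian stores the least-significant byte at the lowest address.
Reassemble most-significant byte first: 3A EB 5F 8F 18 81 7C DF → 0x3AEB5F8F18817CDF.
0x3AEB5F8F18817CDF = 4245592141922925791.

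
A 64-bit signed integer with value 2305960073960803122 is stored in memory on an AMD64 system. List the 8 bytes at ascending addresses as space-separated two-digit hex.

2305960073960803122 in hexadecimal, padded to 64 bits, is 0x20006A7842AACB32.
Split into bytes (most-significant first): 20 00 6A 78 42 AA CB 32.
Little-endian stores the least-significant byte at the lowest address.
So at ascending addresses the bytes are 32 CB AA 42 78 6A 00 20.

32 CB AA 42 78 6A 00 20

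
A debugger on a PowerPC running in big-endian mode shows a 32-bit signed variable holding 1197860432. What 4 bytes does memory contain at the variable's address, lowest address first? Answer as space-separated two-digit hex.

47 65 E6 50

1197860432 in hexadecimal, padded to 32 bits, is 0x4765E650.
Split into bytes (most-significant first): 47 65 E6 50.
In big-endian order the high byte comes first in memory.
So the memory order matches the most-significant-first order: 47 65 E6 50.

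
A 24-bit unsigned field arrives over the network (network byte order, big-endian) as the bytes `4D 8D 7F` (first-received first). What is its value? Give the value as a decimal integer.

5082495

Big-endian stores the most-significant byte at the lowest address.
The bytes are already most-significant first: 0x4D8D7F.
0x4D8D7F = 5082495.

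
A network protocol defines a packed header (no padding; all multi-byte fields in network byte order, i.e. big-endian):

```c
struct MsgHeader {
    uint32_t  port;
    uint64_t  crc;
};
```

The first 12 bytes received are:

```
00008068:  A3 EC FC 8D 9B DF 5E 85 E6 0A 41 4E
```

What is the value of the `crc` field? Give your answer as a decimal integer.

`crc` follows `port` (4 bytes), so it starts at byte offset 4 and occupies 8 bytes.
Bytes at offsets 4..11: 9B DF 5E 85 E6 0A 41 4E.
Big-endian stores the most-significant byte at the lowest address.
The bytes are already most-significant first: 0x9BDF5E85E60A414E.
0x9BDF5E85E60A414E = 11231799924868399438.

11231799924868399438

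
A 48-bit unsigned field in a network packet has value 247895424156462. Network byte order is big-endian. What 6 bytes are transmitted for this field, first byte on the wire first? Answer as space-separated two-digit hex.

247895424156462 in hexadecimal, padded to 48 bits, is 0xE175A6B2C32E.
Split into bytes (most-significant first): E1 75 A6 B2 C3 2E.
In big-endian order the high byte comes first in memory.
So the memory order matches the most-significant-first order: E1 75 A6 B2 C3 2E.

E1 75 A6 B2 C3 2E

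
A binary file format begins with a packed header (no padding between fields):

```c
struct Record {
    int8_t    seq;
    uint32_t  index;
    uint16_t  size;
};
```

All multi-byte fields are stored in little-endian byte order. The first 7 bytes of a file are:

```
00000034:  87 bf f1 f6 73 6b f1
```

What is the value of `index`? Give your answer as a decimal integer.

`index` follows `seq` (1 byte), so it starts at byte offset 1 and occupies 4 bytes.
Bytes at offsets 1..4: BF F1 F6 73.
Little-endian: lowest address holds the least-significant byte.
Reassemble most-significant byte first: 73 F6 F1 BF → 0x73F6F1BF.
0x73F6F1BF = 1945563583.

1945563583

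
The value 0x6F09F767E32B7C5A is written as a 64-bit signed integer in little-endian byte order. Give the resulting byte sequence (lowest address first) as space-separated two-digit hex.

5A 7C 2B E3 67 F7 09 6F

Split into bytes (most-significant first): 6F 09 F7 67 E3 2B 7C 5A.
In little-endian order the low byte comes first in memory.
So at ascending addresses the bytes are 5A 7C 2B E3 67 F7 09 6F.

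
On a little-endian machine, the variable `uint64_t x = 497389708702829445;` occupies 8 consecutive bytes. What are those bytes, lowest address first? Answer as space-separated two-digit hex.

85 CB 2A 06 4E 15 E7 06

497389708702829445 in hexadecimal, padded to 64 bits, is 0x06E7154E062ACB85.
Split into bytes (most-significant first): 06 E7 15 4E 06 2A CB 85.
Little-endian: lowest address holds the least-significant byte.
So at ascending addresses the bytes are 85 CB 2A 06 4E 15 E7 06.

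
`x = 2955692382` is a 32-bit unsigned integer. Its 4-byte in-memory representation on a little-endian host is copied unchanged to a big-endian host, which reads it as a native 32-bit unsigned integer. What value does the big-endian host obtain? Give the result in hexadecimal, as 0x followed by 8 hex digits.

0x5E492CB0

2955692382 in 32-bit hexadecimal is 0xB02C495E.
Stored little-endian, the bytes at ascending addresses are 5E 49 2C B0.
Read back as big-endian, the last byte is least significant, giving 0x5E492CB0.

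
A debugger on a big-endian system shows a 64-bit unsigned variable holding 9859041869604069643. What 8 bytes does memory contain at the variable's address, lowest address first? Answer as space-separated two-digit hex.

88 D2 5A 58 4F 74 21 0B

9859041869604069643 in hexadecimal, padded to 64 bits, is 0x88D25A584F74210B.
Split into bytes (most-significant first): 88 D2 5A 58 4F 74 21 0B.
In big-endian order the high byte comes first in memory.
So the memory order matches the most-significant-first order: 88 D2 5A 58 4F 74 21 0B.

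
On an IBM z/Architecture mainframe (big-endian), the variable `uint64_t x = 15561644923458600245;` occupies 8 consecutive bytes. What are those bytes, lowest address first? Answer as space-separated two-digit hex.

D7 F6 11 9B D7 82 BD 35

15561644923458600245 in hexadecimal, padded to 64 bits, is 0xD7F6119BD782BD35.
Split into bytes (most-significant first): D7 F6 11 9B D7 82 BD 35.
Big-endian: lowest address holds the most-significant byte.
So the memory order matches the most-significant-first order: D7 F6 11 9B D7 82 BD 35.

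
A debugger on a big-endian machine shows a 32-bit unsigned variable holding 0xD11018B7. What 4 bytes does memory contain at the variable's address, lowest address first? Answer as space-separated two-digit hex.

D1 10 18 B7

Split into bytes (most-significant first): D1 10 18 B7.
Big-endian: lowest address holds the most-significant byte.
So the memory order matches the most-significant-first order: D1 10 18 B7.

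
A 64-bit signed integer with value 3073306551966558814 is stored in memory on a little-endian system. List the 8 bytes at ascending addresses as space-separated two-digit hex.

3073306551966558814 in hexadecimal, padded to 64 bits, is 0x2AA69406A3D8EA5E.
Split into bytes (most-significant first): 2A A6 94 06 A3 D8 EA 5E.
In little-endian order the low byte comes first in memory.
So at ascending addresses the bytes are 5E EA D8 A3 06 94 A6 2A.

5E EA D8 A3 06 94 A6 2A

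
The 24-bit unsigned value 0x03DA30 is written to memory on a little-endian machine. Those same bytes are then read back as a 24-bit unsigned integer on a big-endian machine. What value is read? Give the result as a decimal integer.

Stored little-endian, the bytes at ascending addresses are 30 DA 03.
Read back as big-endian, the last byte is least significant, giving 0x30DA03.
0x30DA03 = 3201539.

3201539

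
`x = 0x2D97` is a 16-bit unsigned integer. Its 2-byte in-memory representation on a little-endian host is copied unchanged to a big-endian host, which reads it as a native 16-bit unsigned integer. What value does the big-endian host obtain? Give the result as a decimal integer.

38701

Stored little-endian, the bytes at ascending addresses are 97 2D.
Read back as big-endian, the last byte is least significant, giving 0x972D.
0x972D = 38701.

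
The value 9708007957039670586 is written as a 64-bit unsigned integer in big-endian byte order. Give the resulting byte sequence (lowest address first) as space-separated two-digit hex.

86 B9 C5 CD 3C 03 E5 3A

9708007957039670586 in hexadecimal, padded to 64 bits, is 0x86B9C5CD3C03E53A.
Split into bytes (most-significant first): 86 B9 C5 CD 3C 03 E5 3A.
Big-endian: lowest address holds the most-significant byte.
So the memory order matches the most-significant-first order: 86 B9 C5 CD 3C 03 E5 3A.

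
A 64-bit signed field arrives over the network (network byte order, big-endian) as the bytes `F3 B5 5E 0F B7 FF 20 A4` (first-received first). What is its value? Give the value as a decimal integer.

-885698330103963484

Big-endian: lowest address holds the most-significant byte.
The bytes are already most-significant first: 0xF3B55E0FB7FF20A4.
Top bit is set, so as a signed 64-bit value this is 0xF3B55E0FB7FF20A4 − 2^64 = -885698330103963484.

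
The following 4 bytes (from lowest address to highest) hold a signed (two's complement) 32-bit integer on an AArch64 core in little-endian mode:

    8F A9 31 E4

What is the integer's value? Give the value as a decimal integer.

Little-endian stores the least-significant byte at the lowest address.
Reassemble most-significant byte first: E4 31 A9 8F → 0xE431A98F.
Top bit is set, so as a signed 32-bit value this is 0xE431A98F − 2^32 = -466507377.

-466507377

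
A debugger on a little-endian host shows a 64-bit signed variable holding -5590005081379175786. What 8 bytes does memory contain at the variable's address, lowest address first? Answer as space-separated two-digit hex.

Two's complement of -5590005081379175786 in 64 bits: 5590005081379175786 = 0x4D93B001203BFD6A; invert → 0xB26C4FFEDFC40295; add 1 → 0xB26C4FFEDFC40296.
Split into bytes (most-significant first): B2 6C 4F FE DF C4 02 96.
Little-endian: lowest address holds the least-significant byte.
So at ascending addresses the bytes are 96 02 C4 DF FE 4F 6C B2.

96 02 C4 DF FE 4F 6C B2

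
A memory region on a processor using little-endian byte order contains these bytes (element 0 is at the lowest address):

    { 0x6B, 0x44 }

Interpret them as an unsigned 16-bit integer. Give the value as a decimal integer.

17515

Little-endian: lowest address holds the least-significant byte.
Reassemble most-significant byte first: 44 6B → 0x446B.
0x446B = 17515.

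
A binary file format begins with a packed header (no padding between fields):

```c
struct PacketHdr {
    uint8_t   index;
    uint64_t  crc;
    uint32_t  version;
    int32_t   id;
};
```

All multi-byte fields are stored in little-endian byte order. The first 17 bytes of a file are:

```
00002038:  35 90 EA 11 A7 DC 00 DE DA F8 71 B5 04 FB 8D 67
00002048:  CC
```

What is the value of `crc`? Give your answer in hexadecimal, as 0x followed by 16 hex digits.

`crc` follows `index` (1 byte), so it starts at byte offset 1 and occupies 8 bytes.
Bytes at offsets 1..8: 90 EA 11 A7 DC 00 DE DA.
In little-endian order the low byte comes first in memory.
Reassemble most-significant byte first: DA DE 00 DC A7 11 EA 90 → 0xDADE00DCA711EA90.

0xDADE00DCA711EA90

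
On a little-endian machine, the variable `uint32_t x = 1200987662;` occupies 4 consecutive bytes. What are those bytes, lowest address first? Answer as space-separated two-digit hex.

1200987662 in hexadecimal, padded to 32 bits, is 0x47959E0E.
Split into bytes (most-significant first): 47 95 9E 0E.
Little-endian stores the least-significant byte at the lowest address.
So at ascending addresses the bytes are 0E 9E 95 47.

0E 9E 95 47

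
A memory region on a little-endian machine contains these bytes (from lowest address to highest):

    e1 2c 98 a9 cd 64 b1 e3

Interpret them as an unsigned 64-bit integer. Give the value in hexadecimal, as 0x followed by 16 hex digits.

Little-endian stores the least-significant byte at the lowest address.
Reassemble most-significant byte first: E3 B1 64 CD A9 98 2C E1 → 0xE3B164CDA9982CE1.

0xE3B164CDA9982CE1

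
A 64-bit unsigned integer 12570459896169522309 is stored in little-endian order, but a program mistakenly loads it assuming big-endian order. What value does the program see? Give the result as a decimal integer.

12570459896169522309 in 64-bit hexadecimal is 0xAE733EACA67A6485.
Stored little-endian, the bytes at ascending addresses are 85 64 7A A6 AC 3E 73 AE.
Read back as big-endian, the last byte is least significant, giving 0x85647AA6AC3E73AE.
0x85647AA6AC3E73AE = 9611942360988414894.

9611942360988414894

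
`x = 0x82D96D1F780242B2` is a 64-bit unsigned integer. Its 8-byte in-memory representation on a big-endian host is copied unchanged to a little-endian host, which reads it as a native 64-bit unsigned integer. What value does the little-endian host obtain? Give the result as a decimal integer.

Stored big-endian, the bytes at ascending addresses are 82 D9 6D 1F 78 02 42 B2.
Read back as little-endian, the first byte is least significant, giving 0xB24202781F6DD982.
0xB24202781F6DD982 = 12844831802160699778.

12844831802160699778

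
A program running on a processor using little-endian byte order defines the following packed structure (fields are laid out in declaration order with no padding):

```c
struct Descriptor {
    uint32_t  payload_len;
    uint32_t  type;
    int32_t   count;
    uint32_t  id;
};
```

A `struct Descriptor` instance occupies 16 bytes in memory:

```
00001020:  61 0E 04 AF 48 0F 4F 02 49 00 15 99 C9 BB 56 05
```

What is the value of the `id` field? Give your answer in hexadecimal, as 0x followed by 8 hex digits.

0x0556BBC9

`id` follows `payload_len` (4 B), `type` (4 B), `count` (4 B), so it starts at offset 4 + 4 + 4 = 12 and occupies 4 bytes.
Bytes at offsets 12..15: C9 BB 56 05.
Little-endian: lowest address holds the least-significant byte.
Reassemble most-significant byte first: 05 56 BB C9 → 0x0556BBC9.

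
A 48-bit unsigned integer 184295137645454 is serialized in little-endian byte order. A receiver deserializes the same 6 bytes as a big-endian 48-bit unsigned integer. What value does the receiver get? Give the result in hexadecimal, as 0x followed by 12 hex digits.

0x8E93368E9DA7

184295137645454 in 48-bit hexadecimal is 0xA79D8E36938E.
Stored little-endian, the bytes at ascending addresses are 8E 93 36 8E 9D A7.
Read back as big-endian, the last byte is least significant, giving 0x8E93368E9DA7.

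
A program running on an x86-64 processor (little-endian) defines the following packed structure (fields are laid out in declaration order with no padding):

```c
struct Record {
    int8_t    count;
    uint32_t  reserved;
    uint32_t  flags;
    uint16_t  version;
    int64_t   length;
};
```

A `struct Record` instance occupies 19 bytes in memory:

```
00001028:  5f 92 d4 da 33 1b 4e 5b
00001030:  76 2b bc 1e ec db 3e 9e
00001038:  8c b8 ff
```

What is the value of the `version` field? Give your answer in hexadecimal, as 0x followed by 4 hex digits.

0xBC2B

`version` follows `count` (1 B), `reserved` (4 B), `flags` (4 B), so it starts at offset 1 + 4 + 4 = 9 and occupies 2 bytes.
Bytes at offsets 9..10: 2B BC.
Little-endian: lowest address holds the least-significant byte.
Reassemble most-significant byte first: BC 2B → 0xBC2B.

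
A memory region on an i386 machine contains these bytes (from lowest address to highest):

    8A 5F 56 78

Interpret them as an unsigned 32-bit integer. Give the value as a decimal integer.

2018926474

Little-endian stores the least-significant byte at the lowest address.
Reassemble most-significant byte first: 78 56 5F 8A → 0x78565F8A.
0x78565F8A = 2018926474.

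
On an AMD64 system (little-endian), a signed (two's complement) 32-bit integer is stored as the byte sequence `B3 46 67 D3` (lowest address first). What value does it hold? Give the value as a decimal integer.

In little-endian order the low byte comes first in memory.
Reassemble most-significant byte first: D3 67 46 B3 → 0xD36746B3.
Top bit is set, so as a signed 32-bit value this is 0xD36746B3 − 2^32 = -748206413.

-748206413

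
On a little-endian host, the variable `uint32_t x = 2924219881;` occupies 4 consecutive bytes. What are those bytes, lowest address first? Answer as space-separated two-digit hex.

E9 0D 4C AE

2924219881 in hexadecimal, padded to 32 bits, is 0xAE4C0DE9.
Split into bytes (most-significant first): AE 4C 0D E9.
Little-endian: lowest address holds the least-significant byte.
So at ascending addresses the bytes are E9 0D 4C AE.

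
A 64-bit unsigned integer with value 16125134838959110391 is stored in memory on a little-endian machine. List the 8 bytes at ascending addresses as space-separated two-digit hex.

16125134838959110391 in hexadecimal, padded to 64 bits, is 0xDFC7FCB38F6EF8F7.
Split into bytes (most-significant first): DF C7 FC B3 8F 6E F8 F7.
Little-endian stores the least-significant byte at the lowest address.
So at ascending addresses the bytes are F7 F8 6E 8F B3 FC C7 DF.

F7 F8 6E 8F B3 FC C7 DF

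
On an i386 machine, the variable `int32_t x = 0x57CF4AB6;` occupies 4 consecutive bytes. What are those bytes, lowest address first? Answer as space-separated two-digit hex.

B6 4A CF 57

Split into bytes (most-significant first): 57 CF 4A B6.
In little-endian order the low byte comes first in memory.
So at ascending addresses the bytes are B6 4A CF 57.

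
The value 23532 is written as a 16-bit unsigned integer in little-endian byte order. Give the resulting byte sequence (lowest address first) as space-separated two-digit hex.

23532 in hexadecimal, padded to 16 bits, is 0x5BEC.
Split into bytes (most-significant first): 5B EC.
In little-endian order the low byte comes first in memory.
So at ascending addresses the bytes are EC 5B.

EC 5B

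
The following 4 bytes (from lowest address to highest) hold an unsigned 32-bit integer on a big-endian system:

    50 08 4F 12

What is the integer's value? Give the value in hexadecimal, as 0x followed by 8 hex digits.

Big-endian: lowest address holds the most-significant byte.
The bytes are already most-significant first: 0x50084F12.

0x50084F12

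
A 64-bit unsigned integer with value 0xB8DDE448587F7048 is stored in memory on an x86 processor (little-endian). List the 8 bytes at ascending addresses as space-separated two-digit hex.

48 70 7F 58 48 E4 DD B8

Split into bytes (most-significant first): B8 DD E4 48 58 7F 70 48.
Little-endian: lowest address holds the least-significant byte.
So at ascending addresses the bytes are 48 70 7F 58 48 E4 DD B8.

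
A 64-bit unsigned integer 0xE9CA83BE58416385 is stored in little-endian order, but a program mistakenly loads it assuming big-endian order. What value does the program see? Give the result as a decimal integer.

9611597879148006121

Stored little-endian, the bytes at ascending addresses are 85 63 41 58 BE 83 CA E9.
Read back as big-endian, the last byte is least significant, giving 0x85634158BE83CAE9.
0x85634158BE83CAE9 = 9611597879148006121.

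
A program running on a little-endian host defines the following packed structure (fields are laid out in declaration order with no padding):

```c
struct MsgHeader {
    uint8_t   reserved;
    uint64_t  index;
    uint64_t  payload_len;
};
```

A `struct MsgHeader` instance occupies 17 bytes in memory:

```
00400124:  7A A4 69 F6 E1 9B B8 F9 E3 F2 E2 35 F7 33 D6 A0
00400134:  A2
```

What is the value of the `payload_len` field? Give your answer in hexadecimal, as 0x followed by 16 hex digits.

`payload_len` follows `reserved` (1 B), `index` (8 B), so it starts at offset 1 + 8 = 9 and occupies 8 bytes.
Bytes at offsets 9..16: F2 E2 35 F7 33 D6 A0 A2.
In little-endian order the low byte comes first in memory.
Reassemble most-significant byte first: A2 A0 D6 33 F7 35 E2 F2 → 0xA2A0D633F735E2F2.

0xA2A0D633F735E2F2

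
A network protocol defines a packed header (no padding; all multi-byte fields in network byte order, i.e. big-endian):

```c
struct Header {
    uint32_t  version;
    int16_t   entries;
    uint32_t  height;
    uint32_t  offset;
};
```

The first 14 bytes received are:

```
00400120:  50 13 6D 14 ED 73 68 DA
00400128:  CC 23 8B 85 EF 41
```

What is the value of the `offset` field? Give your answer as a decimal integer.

`offset` follows `version` (4 B), `entries` (2 B), `height` (4 B), so it starts at offset 4 + 2 + 4 = 10 and occupies 4 bytes.
Bytes at offsets 10..13: 8B 85 EF 41.
Big-endian stores the most-significant byte at the lowest address.
The bytes are already most-significant first: 0x8B85EF41.
0x8B85EF41 = 2340810561.

2340810561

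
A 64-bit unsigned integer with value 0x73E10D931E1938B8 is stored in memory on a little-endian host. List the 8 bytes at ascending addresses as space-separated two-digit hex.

Split into bytes (most-significant first): 73 E1 0D 93 1E 19 38 B8.
In little-endian order the low byte comes first in memory.
So at ascending addresses the bytes are B8 38 19 1E 93 0D E1 73.

B8 38 19 1E 93 0D E1 73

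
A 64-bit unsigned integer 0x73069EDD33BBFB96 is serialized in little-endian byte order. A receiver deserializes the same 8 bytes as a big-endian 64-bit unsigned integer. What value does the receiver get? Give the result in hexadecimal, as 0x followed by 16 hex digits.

0x96FBBB33DD9E0673

Stored little-endian, the bytes at ascending addresses are 96 FB BB 33 DD 9E 06 73.
Read back as big-endian, the last byte is least significant, giving 0x96FBBB33DD9E0673.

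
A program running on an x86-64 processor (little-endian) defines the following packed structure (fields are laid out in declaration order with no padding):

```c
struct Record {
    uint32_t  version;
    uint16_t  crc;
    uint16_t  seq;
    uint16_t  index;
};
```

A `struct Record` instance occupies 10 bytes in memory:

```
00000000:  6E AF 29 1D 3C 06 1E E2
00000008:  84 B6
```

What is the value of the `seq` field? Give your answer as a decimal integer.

57886

`seq` follows `version` (4 B), `crc` (2 B), so it starts at offset 4 + 2 = 6 and occupies 2 bytes.
Bytes at offsets 6..7: 1E E2.
Little-endian stores the least-significant byte at the lowest address.
Reassemble most-significant byte first: E2 1E → 0xE21E.
0xE21E = 57886.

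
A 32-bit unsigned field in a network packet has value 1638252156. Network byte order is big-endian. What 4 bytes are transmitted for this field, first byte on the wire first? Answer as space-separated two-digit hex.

1638252156 in hexadecimal, padded to 32 bits, is 0x61A5BE7C.
Split into bytes (most-significant first): 61 A5 BE 7C.
Big-endian stores the most-significant byte at the lowest address.
So the memory order matches the most-significant-first order: 61 A5 BE 7C.

61 A5 BE 7C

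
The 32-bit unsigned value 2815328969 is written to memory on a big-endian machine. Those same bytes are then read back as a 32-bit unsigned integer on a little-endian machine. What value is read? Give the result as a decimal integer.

3380792999

2815328969 in 32-bit hexadecimal is 0xA7CE82C9.
Stored big-endian, the bytes at ascending addresses are A7 CE 82 C9.
Read back as little-endian, the first byte is least significant, giving 0xC982CEA7.
0xC982CEA7 = 3380792999.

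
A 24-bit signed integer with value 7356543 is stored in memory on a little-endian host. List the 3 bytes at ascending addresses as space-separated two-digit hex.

7F 40 70

7356543 in hexadecimal, padded to 24 bits, is 0x70407F.
Split into bytes (most-significant first): 70 40 7F.
Little-endian: lowest address holds the least-significant byte.
So at ascending addresses the bytes are 7F 40 70.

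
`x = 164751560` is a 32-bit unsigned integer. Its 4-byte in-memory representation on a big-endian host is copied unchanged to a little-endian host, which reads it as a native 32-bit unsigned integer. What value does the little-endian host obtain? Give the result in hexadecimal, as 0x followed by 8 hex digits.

0xC8E8D109

164751560 in 32-bit hexadecimal is 0x09D1E8C8.
Stored big-endian, the bytes at ascending addresses are 09 D1 E8 C8.
Read back as little-endian, the first byte is least significant, giving 0xC8E8D109.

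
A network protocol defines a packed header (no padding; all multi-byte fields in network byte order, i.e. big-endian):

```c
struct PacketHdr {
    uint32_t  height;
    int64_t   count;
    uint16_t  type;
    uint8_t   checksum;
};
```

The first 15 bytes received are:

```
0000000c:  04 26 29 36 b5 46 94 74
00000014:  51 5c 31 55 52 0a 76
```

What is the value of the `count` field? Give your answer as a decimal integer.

-5384453077172735659

`count` follows `height` (4 bytes), so it starts at byte offset 4 and occupies 8 bytes.
Bytes at offsets 4..11: B5 46 94 74 51 5C 31 55.
Big-endian stores the most-significant byte at the lowest address.
The bytes are already most-significant first: 0xB5469474515C3155.
Top bit is set, so as a signed 64-bit value this is 0xB5469474515C3155 − 2^64 = -5384453077172735659.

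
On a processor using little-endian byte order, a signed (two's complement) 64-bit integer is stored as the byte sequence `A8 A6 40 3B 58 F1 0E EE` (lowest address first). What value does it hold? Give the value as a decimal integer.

-1292830681755244888

In little-endian order the low byte comes first in memory.
Reassemble most-significant byte first: EE 0E F1 58 3B 40 A6 A8 → 0xEE0EF1583B40A6A8.
Top bit is set, so as a signed 64-bit value this is 0xEE0EF1583B40A6A8 − 2^64 = -1292830681755244888.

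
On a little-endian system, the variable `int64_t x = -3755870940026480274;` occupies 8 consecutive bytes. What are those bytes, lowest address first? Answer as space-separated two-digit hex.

Two's complement of -3755870940026480274 in 64 bits: 3755870940026480274 = 0x341F88B8727DA692; invert → 0xCBE077478D82596D; add 1 → 0xCBE077478D82596E.
Split into bytes (most-significant first): CB E0 77 47 8D 82 59 6E.
Little-endian stores the least-significant byte at the lowest address.
So at ascending addresses the bytes are 6E 59 82 8D 47 77 E0 CB.

6E 59 82 8D 47 77 E0 CB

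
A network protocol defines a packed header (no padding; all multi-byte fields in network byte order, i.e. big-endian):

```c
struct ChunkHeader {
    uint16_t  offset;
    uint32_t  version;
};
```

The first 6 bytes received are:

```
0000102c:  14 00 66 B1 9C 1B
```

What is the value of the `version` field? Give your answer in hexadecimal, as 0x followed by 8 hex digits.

`version` follows `offset` (2 bytes), so it starts at byte offset 2 and occupies 4 bytes.
Bytes at offsets 2..5: 66 B1 9C 1B.
Big-endian stores the most-significant byte at the lowest address.
The bytes are already most-significant first: 0x66B19C1B.

0x66B19C1B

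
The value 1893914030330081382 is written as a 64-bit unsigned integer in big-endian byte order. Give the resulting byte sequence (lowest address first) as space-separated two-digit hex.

1A 48 88 C6 B4 F3 F0 66

1893914030330081382 in hexadecimal, padded to 64 bits, is 0x1A4888C6B4F3F066.
Split into bytes (most-significant first): 1A 48 88 C6 B4 F3 F0 66.
Big-endian stores the most-significant byte at the lowest address.
So the memory order matches the most-significant-first order: 1A 48 88 C6 B4 F3 F0 66.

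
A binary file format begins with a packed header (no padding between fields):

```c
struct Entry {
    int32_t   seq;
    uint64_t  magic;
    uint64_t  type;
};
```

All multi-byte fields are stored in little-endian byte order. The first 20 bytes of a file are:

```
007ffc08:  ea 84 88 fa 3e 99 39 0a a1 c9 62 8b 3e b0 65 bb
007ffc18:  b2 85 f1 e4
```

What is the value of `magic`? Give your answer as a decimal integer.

10043811812488091966

`magic` follows `seq` (4 bytes), so it starts at byte offset 4 and occupies 8 bytes.
Bytes at offsets 4..11: 3E 99 39 0A A1 C9 62 8B.
Little-endian: lowest address holds the least-significant byte.
Reassemble most-significant byte first: 8B 62 C9 A1 0A 39 99 3E → 0x8B62C9A10A39993E.
0x8B62C9A10A39993E = 10043811812488091966.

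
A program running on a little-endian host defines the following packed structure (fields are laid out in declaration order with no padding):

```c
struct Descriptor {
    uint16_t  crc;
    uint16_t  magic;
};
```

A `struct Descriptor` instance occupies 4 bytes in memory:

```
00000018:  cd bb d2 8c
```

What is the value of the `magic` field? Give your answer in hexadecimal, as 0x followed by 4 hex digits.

0x8CD2

`magic` follows `crc` (2 bytes), so it starts at byte offset 2 and occupies 2 bytes.
Bytes at offsets 2..3: D2 8C.
Little-endian: lowest address holds the least-significant byte.
Reassemble most-significant byte first: 8C D2 → 0x8CD2.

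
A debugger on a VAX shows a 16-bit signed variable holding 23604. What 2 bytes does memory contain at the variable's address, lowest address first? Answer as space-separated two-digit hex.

23604 in hexadecimal, padded to 16 bits, is 0x5C34.
Split into bytes (most-significant first): 5C 34.
Little-endian stores the least-significant byte at the lowest address.
So at ascending addresses the bytes are 34 5C.

34 5C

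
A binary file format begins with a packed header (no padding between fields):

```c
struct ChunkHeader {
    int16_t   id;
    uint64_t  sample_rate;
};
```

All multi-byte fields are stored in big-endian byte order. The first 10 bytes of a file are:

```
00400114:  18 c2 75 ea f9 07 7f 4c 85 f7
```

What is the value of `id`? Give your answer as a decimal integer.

6338

`id` is the first field, at byte offset 0, occupying 2 bytes.
Bytes at offsets 0..1: 18 C2.
In big-endian order the high byte comes first in memory.
The bytes are already most-significant first: 0x18C2.
0x18C2 = 6338.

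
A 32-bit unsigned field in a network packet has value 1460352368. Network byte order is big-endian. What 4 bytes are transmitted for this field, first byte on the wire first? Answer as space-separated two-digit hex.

57 0B 35 70

1460352368 in hexadecimal, padded to 32 bits, is 0x570B3570.
Split into bytes (most-significant first): 57 0B 35 70.
Big-endian stores the most-significant byte at the lowest address.
So the memory order matches the most-significant-first order: 57 0B 35 70.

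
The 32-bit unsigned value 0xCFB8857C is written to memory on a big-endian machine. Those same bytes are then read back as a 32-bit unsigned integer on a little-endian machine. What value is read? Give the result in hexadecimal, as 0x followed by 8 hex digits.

0x7C85B8CF

Stored big-endian, the bytes at ascending addresses are CF B8 85 7C.
Read back as little-endian, the first byte is least significant, giving 0x7C85B8CF.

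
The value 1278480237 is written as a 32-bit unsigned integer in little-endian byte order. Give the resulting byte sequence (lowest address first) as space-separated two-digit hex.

1278480237 in hexadecimal, padded to 32 bits, is 0x4C340F6D.
Split into bytes (most-significant first): 4C 34 0F 6D.
Little-endian: lowest address holds the least-significant byte.
So at ascending addresses the bytes are 6D 0F 34 4C.

6D 0F 34 4C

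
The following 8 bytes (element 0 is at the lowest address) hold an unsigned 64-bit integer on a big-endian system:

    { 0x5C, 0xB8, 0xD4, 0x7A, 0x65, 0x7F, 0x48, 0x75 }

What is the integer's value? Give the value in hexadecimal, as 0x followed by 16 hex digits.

0x5CB8D47A657F4875

Big-endian: lowest address holds the most-significant byte.
The bytes are already most-significant first: 0x5CB8D47A657F4875.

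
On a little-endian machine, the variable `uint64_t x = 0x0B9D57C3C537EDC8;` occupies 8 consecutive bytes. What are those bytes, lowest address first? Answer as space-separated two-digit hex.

C8 ED 37 C5 C3 57 9D 0B

Split into bytes (most-significant first): 0B 9D 57 C3 C5 37 ED C8.
Little-endian stores the least-significant byte at the lowest address.
So at ascending addresses the bytes are C8 ED 37 C5 C3 57 9D 0B.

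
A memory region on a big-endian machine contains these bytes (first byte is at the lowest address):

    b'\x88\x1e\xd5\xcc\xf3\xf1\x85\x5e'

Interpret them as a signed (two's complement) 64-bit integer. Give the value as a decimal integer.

Big-endian stores the most-significant byte at the lowest address.
The bytes are already most-significant first: 0x881ED5CCF3F1855E.
Top bit is set, so as a signed 64-bit value this is 0x881ED5CCF3F1855E − 2^64 = -8638231959007296162.

-8638231959007296162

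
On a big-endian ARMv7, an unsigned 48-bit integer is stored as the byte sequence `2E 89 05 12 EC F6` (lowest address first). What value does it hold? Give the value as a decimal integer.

51166030523638

Big-endian stores the most-significant byte at the lowest address.
The bytes are already most-significant first: 0x2E890512ECF6.
0x2E890512ECF6 = 51166030523638.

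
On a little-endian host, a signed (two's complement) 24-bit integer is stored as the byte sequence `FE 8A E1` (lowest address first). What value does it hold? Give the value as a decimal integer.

Little-endian stores the least-significant byte at the lowest address.
Reassemble most-significant byte first: E1 8A FE → 0xE18AFE.
Top bit is set, so as a signed 24-bit value this is 0xE18AFE − 2^24 = -1996034.

-1996034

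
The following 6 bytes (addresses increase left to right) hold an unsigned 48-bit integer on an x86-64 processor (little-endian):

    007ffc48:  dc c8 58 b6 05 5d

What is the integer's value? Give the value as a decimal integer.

102279115491548

In little-endian order the low byte comes first in memory.
Reassemble most-significant byte first: 5D 05 B6 58 C8 DC → 0x5D05B658C8DC.
0x5D05B658C8DC = 102279115491548.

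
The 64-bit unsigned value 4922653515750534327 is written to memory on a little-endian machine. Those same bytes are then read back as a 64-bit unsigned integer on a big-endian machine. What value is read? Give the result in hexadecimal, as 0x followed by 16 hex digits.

0xB76CA38E4AC75044

4922653515750534327 in 64-bit hexadecimal is 0x4450C74A8EA36CB7.
Stored little-endian, the bytes at ascending addresses are B7 6C A3 8E 4A C7 50 44.
Read back as big-endian, the last byte is least significant, giving 0xB76CA38E4AC75044.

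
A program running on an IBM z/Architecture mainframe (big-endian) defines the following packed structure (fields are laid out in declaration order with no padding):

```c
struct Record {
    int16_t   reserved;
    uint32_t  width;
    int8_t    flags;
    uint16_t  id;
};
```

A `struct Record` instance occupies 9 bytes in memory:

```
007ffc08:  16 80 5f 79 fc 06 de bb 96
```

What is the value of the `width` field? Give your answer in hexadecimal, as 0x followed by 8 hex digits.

`width` follows `reserved` (2 bytes), so it starts at byte offset 2 and occupies 4 bytes.
Bytes at offsets 2..5: 5F 79 FC 06.
Big-endian stores the most-significant byte at the lowest address.
The bytes are already most-significant first: 0x5F79FC06.

0x5F79FC06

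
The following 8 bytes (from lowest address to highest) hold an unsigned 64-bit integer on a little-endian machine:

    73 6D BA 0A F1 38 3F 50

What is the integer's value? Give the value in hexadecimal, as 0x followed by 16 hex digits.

0x503F38F10ABA6D73

Little-endian stores the least-significant byte at the lowest address.
Reassemble most-significant byte first: 50 3F 38 F1 0A BA 6D 73 → 0x503F38F10ABA6D73.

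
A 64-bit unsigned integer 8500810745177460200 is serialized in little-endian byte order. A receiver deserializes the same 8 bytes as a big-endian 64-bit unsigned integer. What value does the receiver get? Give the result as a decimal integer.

8500810745177460200 in 64-bit hexadecimal is 0x75F8F25561204DE8.
Stored little-endian, the bytes at ascending addresses are E8 4D 20 61 55 F2 F8 75.
Read back as big-endian, the last byte is least significant, giving 0xE84D206155F2F875.
0xE84D206155F2F875 = 16739070992431904885.

16739070992431904885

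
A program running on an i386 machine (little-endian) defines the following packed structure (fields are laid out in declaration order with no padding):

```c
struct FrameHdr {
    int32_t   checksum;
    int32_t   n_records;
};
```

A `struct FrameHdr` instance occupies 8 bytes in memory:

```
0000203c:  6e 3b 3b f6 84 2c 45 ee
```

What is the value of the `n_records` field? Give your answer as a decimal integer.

`n_records` follows `checksum` (4 bytes), so it starts at byte offset 4 and occupies 4 bytes.
Bytes at offsets 4..7: 84 2C 45 EE.
Little-endian: lowest address holds the least-significant byte.
Reassemble most-significant byte first: EE 45 2C 84 → 0xEE452C84.
Top bit is set, so as a signed 32-bit value this is 0xEE452C84 − 2^32 = -297456508.

-297456508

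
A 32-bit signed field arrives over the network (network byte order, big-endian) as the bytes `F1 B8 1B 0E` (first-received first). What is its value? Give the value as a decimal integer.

Big-endian: lowest address holds the most-significant byte.
The bytes are already most-significant first: 0xF1B81B0E.
Top bit is set, so as a signed 32-bit value this is 0xF1B81B0E − 2^32 = -239592690.

-239592690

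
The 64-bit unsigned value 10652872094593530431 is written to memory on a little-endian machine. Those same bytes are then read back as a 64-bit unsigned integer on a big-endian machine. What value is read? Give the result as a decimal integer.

10652872094593530431 in 64-bit hexadecimal is 0x93D69ABA8BEB3A3F.
Stored little-endian, the bytes at ascending addresses are 3F 3A EB 8B BA 9A D6 93.
Read back as big-endian, the last byte is least significant, giving 0x3F3AEB8BBA9AD693.
0x3F3AEB8BBA9AD693 = 4556212958402369171.

4556212958402369171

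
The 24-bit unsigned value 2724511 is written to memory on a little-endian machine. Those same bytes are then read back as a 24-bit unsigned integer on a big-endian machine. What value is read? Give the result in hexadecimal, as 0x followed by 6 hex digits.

0x9F9229

2724511 in 24-bit hexadecimal is 0x29929F.
Stored little-endian, the bytes at ascending addresses are 9F 92 29.
Read back as big-endian, the last byte is least significant, giving 0x9F9229.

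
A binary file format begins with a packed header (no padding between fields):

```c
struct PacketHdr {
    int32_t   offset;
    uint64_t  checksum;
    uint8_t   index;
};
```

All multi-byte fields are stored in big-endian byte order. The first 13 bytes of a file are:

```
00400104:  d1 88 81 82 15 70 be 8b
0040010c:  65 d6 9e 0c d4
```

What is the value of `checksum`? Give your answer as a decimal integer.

`checksum` follows `offset` (4 bytes), so it starts at byte offset 4 and occupies 8 bytes.
Bytes at offsets 4..11: 15 70 BE 8B 65 D6 9E 0C.
Big-endian stores the most-significant byte at the lowest address.
The bytes are already most-significant first: 0x1570BE8B65D69E0C.
0x1570BE8B65D69E0C = 1544944178106375692.

1544944178106375692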